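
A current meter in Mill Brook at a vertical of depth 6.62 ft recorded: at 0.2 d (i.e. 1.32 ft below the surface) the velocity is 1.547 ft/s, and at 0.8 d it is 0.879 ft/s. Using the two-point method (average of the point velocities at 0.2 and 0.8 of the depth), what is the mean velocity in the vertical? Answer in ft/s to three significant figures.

1.21 ft/s

v̄ = (1.547 + 0.879) / 2 = 1.213 ft/s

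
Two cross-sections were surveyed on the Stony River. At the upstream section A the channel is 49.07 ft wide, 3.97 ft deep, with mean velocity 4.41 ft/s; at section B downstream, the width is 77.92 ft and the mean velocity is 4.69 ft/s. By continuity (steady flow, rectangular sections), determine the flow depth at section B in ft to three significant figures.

2.35 ft

Q = A₁V₁ = (49.07×3.97) × 4.41 = 859.1 ft³/s
d₂ = Q/(b₂ V₂) = 859.1/(77.92×4.69) = 2.351 ft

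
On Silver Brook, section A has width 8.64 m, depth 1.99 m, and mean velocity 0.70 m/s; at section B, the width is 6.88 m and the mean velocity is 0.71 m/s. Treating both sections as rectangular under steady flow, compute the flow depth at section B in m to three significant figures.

2.46 m

Q = A₁V₁ = (8.64×1.99) × 0.70 = 12.04 m³/s
d₂ = Q/(b₂ V₂) = 12.04/(6.88×0.71) = 2.464 m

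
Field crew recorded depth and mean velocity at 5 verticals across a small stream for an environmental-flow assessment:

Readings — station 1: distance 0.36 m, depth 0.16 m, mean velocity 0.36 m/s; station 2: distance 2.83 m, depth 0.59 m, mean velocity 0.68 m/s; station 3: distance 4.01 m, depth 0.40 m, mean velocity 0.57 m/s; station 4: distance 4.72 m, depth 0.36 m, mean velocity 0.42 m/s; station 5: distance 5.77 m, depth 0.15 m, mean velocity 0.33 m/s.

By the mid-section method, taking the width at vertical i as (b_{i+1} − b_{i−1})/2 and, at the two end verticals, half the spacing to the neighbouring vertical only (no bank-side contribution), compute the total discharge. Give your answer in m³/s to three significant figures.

w_1 = (2.83 − 0.36)/2 = 1.235 m; q_1 = 0.36 × 0.16 × 1.235 = 0.07114 m³/s
w_2 = (4.01 − 0.36)/2 = 1.825 m; q_2 = 0.68 × 0.59 × 1.825 = 0.7322 m³/s
w_3 = (4.72 − 2.83)/2 = 0.945 m; q_3 = 0.57 × 0.40 × 0.945 = 0.2155 m³/s
w_4 = (5.77 − 4.01)/2 = 0.88 m; q_4 = 0.42 × 0.36 × 0.88 = 0.1331 m³/s
w_5 = (5.77 − 4.72)/2 = 0.525 m; q_5 = 0.33 × 0.15 × 0.525 = 0.02599 m³/s
Q = Σ qᵢ = 1.178 m³/s

1.18 m³/s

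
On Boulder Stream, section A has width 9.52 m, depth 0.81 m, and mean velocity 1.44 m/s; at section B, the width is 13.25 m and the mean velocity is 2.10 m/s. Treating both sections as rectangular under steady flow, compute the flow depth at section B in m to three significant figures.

Q = A₁V₁ = (9.52×0.81) × 1.44 = 11.10 m³/s
d₂ = Q/(b₂ V₂) = 11.10/(13.25×2.10) = 0.3991 m

0.399 m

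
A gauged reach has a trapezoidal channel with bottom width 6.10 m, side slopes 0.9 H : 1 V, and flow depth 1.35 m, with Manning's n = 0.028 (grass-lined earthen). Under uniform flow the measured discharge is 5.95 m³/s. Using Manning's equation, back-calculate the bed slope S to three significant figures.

A = (b + z·y)·y = (6.10 + 0.9×1.35)×1.35 = 9.875 m²
P = b + 2y√(1+z²) = 6.10 + 2×1.35×√(1+0.9²) = 9.732 m
R = A/P = 9.875/9.732 = 1.015 m
S = (Q·n / (1·A·R^(2/3)))² = (5.95×0.028 / (1×9.875×1.010))² = 0.0002791

0.000279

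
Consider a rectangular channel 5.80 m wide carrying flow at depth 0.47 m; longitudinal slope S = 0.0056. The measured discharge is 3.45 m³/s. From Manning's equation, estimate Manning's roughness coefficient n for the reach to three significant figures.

A = b·y = 5.80 × 0.47 = 2.726 m²
P = b + 2y = 5.80 + 2×0.47 = 6.740 m
R = A/P = 2.726/6.740 = 0.4045 m
n = (1/Q)·A·R^(2/3)·S^(1/2) = (1/3.45) × 2.726 × 0.5469 × 0.07483 = 0.03234

0.0323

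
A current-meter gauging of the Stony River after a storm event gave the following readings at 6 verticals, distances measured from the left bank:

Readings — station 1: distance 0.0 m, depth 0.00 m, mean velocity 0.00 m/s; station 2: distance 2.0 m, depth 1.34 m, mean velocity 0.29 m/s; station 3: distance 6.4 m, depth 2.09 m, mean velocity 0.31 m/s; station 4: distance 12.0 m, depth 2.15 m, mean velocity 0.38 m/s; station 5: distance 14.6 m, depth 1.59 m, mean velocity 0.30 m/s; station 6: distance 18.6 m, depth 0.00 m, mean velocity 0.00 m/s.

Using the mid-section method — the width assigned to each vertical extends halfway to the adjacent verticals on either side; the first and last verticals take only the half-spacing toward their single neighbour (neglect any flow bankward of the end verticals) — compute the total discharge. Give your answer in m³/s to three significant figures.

w_2 = (6.4 − 0.0)/2 = 3.2 m; q_2 = 0.29 × 1.34 × 3.2 = 1.244 m³/s
w_3 = (12.0 − 2.0)/2 = 5 m; q_3 = 0.31 × 2.09 × 5 = 3.240 m³/s
w_4 = (14.6 − 6.4)/2 = 4.1 m; q_4 = 0.38 × 2.15 × 4.1 = 3.350 m³/s
w_5 = (18.6 − 12.0)/2 = 3.3 m; q_5 = 0.30 × 1.59 × 3.3 = 1.574 m³/s
Stations 1, 6 contribute zero (depth or velocity is 0).
Q = Σ qᵢ = 9.407 m³/s

9.41 m³/s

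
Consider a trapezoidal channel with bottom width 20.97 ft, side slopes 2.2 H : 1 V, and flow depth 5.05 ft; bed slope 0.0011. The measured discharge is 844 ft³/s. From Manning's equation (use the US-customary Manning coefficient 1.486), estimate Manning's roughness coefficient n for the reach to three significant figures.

0.0221

A = (b + z·y)·y = (20.97 + 2.2×5.05)×5.05 = 162.0 ft²
P = b + 2y√(1+z²) = 20.97 + 2×5.05×√(1+2.2²) = 45.38 ft
R = A/P = 162.0/45.38 = 3.570 ft
n = (1.486/Q)·A·R^(2/3)·S^(1/2) = (1.486/844) × 162.0 × 2.336 × 0.03317 = 0.02210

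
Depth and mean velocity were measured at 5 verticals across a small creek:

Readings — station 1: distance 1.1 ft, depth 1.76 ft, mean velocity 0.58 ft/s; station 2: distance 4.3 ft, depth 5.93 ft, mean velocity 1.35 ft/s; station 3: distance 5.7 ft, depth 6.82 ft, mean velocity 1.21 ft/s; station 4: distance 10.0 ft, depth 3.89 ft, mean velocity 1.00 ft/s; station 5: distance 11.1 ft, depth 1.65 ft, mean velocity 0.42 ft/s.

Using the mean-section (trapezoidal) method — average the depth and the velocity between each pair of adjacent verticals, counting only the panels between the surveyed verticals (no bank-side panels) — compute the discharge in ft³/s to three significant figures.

Panel 1-2: Δb = 3.2 ft, d̄ = (1.76+5.93)/2 = 3.845, v̄ = (0.58+1.35)/2 = 0.965 → q = 3.2×3.845×0.965 = 11.87 ft³/s
Panel 2-3: Δb = 1.4 ft, d̄ = (5.93+6.82)/2 = 6.375, v̄ = (1.35+1.21)/2 = 1.28 → q = 1.4×6.375×1.28 = 11.42 ft³/s
Panel 3-4: Δb = 4.3 ft, d̄ = (6.82+3.89)/2 = 5.355, v̄ = (1.21+1.00)/2 = 1.105 → q = 4.3×5.355×1.105 = 25.44 ft³/s
Panel 4-5: Δb = 1.1 ft, d̄ = (3.89+1.65)/2 = 2.77, v̄ = (1.00+0.42)/2 = 0.71 → q = 1.1×2.77×0.71 = 2.163 ft³/s
Q = Σ q = 50.91 ft³/s

50.9 ft³/s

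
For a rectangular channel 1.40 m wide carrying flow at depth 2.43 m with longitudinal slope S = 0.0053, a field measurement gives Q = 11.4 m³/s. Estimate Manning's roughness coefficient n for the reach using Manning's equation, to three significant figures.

0.0145

A = b·y = 1.40 × 2.43 = 3.402 m²
P = b + 2y = 1.40 + 2×2.43 = 6.260 m
R = A/P = 3.402/6.260 = 0.5435 m
n = (1/Q)·A·R^(2/3)·S^(1/2) = (1/11.4) × 3.402 × 0.6659 × 0.07280 = 0.01447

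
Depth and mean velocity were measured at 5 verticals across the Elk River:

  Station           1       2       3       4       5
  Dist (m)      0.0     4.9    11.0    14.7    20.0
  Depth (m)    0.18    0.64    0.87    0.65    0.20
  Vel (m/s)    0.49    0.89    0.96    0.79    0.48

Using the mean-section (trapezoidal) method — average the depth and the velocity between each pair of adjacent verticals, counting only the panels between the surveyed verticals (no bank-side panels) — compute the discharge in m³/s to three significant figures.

Panel 1-2: Δb = 4.9 m, d̄ = (0.18+0.64)/2 = 0.41, v̄ = (0.49+0.89)/2 = 0.69 → q = 4.9×0.41×0.69 = 1.386 m³/s
Panel 2-3: Δb = 6.1 m, d̄ = (0.64+0.87)/2 = 0.755, v̄ = (0.89+0.96)/2 = 0.925 → q = 6.1×0.755×0.925 = 4.260 m³/s
Panel 3-4: Δb = 3.7 m, d̄ = (0.87+0.65)/2 = 0.76, v̄ = (0.96+0.79)/2 = 0.875 → q = 3.7×0.76×0.875 = 2.461 m³/s
Panel 4-5: Δb = 5.3 m, d̄ = (0.65+0.20)/2 = 0.425, v̄ = (0.79+0.48)/2 = 0.635 → q = 5.3×0.425×0.635 = 1.430 m³/s
Q = Σ q = 9.537 m³/s

9.54 m³/s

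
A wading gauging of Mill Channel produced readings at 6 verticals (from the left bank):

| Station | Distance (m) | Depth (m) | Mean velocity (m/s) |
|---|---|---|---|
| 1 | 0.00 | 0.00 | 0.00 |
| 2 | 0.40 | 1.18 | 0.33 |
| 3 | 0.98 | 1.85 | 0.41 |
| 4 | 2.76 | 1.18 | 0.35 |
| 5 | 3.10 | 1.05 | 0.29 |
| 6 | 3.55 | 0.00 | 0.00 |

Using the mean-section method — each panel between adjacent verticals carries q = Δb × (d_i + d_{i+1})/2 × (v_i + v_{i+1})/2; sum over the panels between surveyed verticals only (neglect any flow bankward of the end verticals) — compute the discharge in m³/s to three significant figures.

1.54 m³/s

Panel 1-2: Δb = 0.4 m, d̄ = (0.00+1.18)/2 = 0.59, v̄ = (0.00+0.33)/2 = 0.165 → q = 0.4×0.59×0.165 = 0.03894 m³/s
Panel 2-3: Δb = 0.58 m, d̄ = (1.18+1.85)/2 = 1.515, v̄ = (0.33+0.41)/2 = 0.37 → q = 0.58×1.515×0.37 = 0.3251 m³/s
Panel 3-4: Δb = 1.78 m, d̄ = (1.85+1.18)/2 = 1.515, v̄ = (0.41+0.35)/2 = 0.38 → q = 1.78×1.515×0.38 = 1.025 m³/s
Panel 4-5: Δb = 0.34 m, d̄ = (1.18+1.05)/2 = 1.115, v̄ = (0.35+0.29)/2 = 0.32 → q = 0.34×1.115×0.32 = 0.1213 m³/s
Panel 5-6: Δb = 0.45 m, d̄ = (1.05+0.00)/2 = 0.525, v̄ = (0.29+0.00)/2 = 0.145 → q = 0.45×0.525×0.145 = 0.03426 m³/s
Q = Σ q = 1.544 m³/s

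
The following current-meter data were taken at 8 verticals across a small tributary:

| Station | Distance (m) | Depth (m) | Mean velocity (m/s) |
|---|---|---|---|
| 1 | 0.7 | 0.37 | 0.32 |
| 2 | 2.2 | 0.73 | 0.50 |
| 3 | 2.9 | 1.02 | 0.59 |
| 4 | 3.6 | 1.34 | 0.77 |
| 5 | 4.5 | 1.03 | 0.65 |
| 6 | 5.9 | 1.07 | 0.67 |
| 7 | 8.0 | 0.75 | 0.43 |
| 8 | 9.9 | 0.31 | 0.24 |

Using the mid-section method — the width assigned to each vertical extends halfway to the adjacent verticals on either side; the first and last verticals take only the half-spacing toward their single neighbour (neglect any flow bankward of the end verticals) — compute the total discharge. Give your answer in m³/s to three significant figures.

w_1 = (2.2 − 0.7)/2 = 0.75 m; q_1 = 0.32 × 0.37 × 0.75 = 0.08880 m³/s
w_2 = (2.9 − 0.7)/2 = 1.1 m; q_2 = 0.50 × 0.73 × 1.1 = 0.4015 m³/s
w_3 = (3.6 − 2.2)/2 = 0.7 m; q_3 = 0.59 × 1.02 × 0.7 = 0.4213 m³/s
w_4 = (4.5 − 2.9)/2 = 0.8 m; q_4 = 0.77 × 1.34 × 0.8 = 0.8254 m³/s
w_5 = (5.9 − 3.6)/2 = 1.15 m; q_5 = 0.65 × 1.03 × 1.15 = 0.7699 m³/s
w_6 = (8.0 − 4.5)/2 = 1.75 m; q_6 = 0.67 × 1.07 × 1.75 = 1.255 m³/s
w_7 = (9.9 − 5.9)/2 = 2 m; q_7 = 0.43 × 0.75 × 2 = 0.6450 m³/s
w_8 = (9.9 − 8.0)/2 = 0.95 m; q_8 = 0.24 × 0.31 × 0.95 = 0.07068 m³/s
Q = Σ qᵢ = 4.477 m³/s

4.48 m³/s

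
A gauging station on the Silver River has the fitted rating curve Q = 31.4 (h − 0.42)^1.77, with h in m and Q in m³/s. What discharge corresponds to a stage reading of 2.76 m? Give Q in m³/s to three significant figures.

141 m³/s

Q = 31.4 × (2.76 − 0.42)^1.77 = 31.4 × 2.34^1.77 = 141.4 m³/s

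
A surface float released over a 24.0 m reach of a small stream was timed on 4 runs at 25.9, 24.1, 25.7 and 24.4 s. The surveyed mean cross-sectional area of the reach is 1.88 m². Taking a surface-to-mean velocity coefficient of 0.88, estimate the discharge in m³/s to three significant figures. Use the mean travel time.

t̄ = (25.9 + 24.1 + 25.7 + 24.4) / 4 = 25.025 s
v_surface = L / t̄ = 24.0 / 25.025 = 0.9590 m/s
v_mean = 0.88 × 0.9590 = 0.8440 m/s
Q = A × v_mean = 1.88 × 0.8440 = 1.587 m³/s

1.59 m³/s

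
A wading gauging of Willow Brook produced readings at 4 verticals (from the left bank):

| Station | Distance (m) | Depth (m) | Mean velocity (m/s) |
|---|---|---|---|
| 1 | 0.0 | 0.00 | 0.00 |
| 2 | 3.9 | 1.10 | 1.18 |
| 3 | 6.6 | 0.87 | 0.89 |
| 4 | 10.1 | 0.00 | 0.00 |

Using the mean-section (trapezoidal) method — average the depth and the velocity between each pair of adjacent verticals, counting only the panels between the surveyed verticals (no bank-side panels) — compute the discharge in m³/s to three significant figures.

4.70 m³/s

Panel 1-2: Δb = 3.9 m, d̄ = (0.00+1.10)/2 = 0.55, v̄ = (0.00+1.18)/2 = 0.59 → q = 3.9×0.55×0.59 = 1.266 m³/s
Panel 2-3: Δb = 2.7 m, d̄ = (1.10+0.87)/2 = 0.985, v̄ = (1.18+0.89)/2 = 1.035 → q = 2.7×0.985×1.035 = 2.753 m³/s
Panel 3-4: Δb = 3.5 m, d̄ = (0.87+0.00)/2 = 0.435, v̄ = (0.89+0.00)/2 = 0.445 → q = 3.5×0.435×0.445 = 0.6775 m³/s
Q = Σ q = 4.696 m³/s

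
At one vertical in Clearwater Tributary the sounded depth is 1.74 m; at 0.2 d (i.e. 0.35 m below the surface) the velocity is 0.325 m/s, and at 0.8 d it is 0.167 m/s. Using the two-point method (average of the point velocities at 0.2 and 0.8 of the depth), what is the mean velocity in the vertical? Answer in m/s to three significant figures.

0.246 m/s

v̄ = (0.325 + 0.167) / 2 = 0.2460 m/s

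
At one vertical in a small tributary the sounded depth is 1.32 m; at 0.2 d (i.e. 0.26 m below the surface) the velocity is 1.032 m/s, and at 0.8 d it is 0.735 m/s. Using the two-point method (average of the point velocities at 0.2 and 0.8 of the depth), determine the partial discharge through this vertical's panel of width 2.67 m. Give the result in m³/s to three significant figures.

3.11 m³/s

v̄ = (1.032 + 0.735) / 2 = 0.8835 m/s
q = v̄ × d × w = 0.8835 × 1.32 × 2.67 = 3.114 m³/s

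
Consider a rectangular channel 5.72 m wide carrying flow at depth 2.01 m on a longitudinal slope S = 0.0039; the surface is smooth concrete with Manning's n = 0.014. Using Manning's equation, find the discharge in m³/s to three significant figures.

A = b·y = 5.72 × 2.01 = 11.50 m²
P = b + 2y = 5.72 + 2×2.01 = 9.740 m
R = A/P = 11.50/9.740 = 1.180 m
Q = (1/n)·A·R^(2/3)·S^(1/2) = (1/0.014) × 11.50 × 1.180^(2/3) × 0.0039^(1/2) = 57.28 m³/s

57.3 m³/s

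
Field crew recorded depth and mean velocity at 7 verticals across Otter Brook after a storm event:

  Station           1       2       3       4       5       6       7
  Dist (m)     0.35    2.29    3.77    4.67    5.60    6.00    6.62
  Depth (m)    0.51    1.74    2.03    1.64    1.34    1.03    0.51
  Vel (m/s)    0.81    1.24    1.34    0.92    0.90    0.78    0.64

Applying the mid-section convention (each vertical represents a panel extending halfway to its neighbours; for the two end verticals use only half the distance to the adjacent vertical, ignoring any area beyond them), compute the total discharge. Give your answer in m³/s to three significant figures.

10.0 m³/s

w_1 = (2.29 − 0.35)/2 = 0.97 m; q_1 = 0.81 × 0.51 × 0.97 = 0.4007 m³/s
w_2 = (3.77 − 0.35)/2 = 1.71 m; q_2 = 1.24 × 1.74 × 1.71 = 3.689 m³/s
w_3 = (4.67 − 2.29)/2 = 1.19 m; q_3 = 1.34 × 2.03 × 1.19 = 3.237 m³/s
w_4 = (5.60 − 3.77)/2 = 0.915 m; q_4 = 0.92 × 1.64 × 0.915 = 1.381 m³/s
w_5 = (6.00 − 4.67)/2 = 0.665 m; q_5 = 0.90 × 1.34 × 0.665 = 0.8020 m³/s
w_6 = (6.62 − 5.60)/2 = 0.51 m; q_6 = 0.78 × 1.03 × 0.51 = 0.4097 m³/s
w_7 = (6.62 − 6.00)/2 = 0.31 m; q_7 = 0.64 × 0.51 × 0.31 = 0.1012 m³/s
Q = Σ qᵢ = 10.02 m³/s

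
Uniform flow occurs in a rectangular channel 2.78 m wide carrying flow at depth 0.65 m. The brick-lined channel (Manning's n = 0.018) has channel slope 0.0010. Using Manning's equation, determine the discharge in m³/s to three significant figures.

A = b·y = 2.78 × 0.65 = 1.807 m²
P = b + 2y = 2.78 + 2×0.65 = 4.080 m
R = A/P = 1.807/4.080 = 0.4429 m
Q = (1/n)·A·R^(2/3)·S^(1/2) = (1/0.018) × 1.807 × 0.4429^(2/3) × 0.0010^(1/2) = 1.845 m³/s

1.84 m³/s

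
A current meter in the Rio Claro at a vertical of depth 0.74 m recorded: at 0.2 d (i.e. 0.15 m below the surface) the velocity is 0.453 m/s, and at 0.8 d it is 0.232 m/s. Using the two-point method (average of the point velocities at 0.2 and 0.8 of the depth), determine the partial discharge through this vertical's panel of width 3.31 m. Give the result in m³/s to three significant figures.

v̄ = (0.453 + 0.232) / 2 = 0.3425 m/s
q = v̄ × d × w = 0.3425 × 0.74 × 3.31 = 0.8389 m³/s

0.839 m³/s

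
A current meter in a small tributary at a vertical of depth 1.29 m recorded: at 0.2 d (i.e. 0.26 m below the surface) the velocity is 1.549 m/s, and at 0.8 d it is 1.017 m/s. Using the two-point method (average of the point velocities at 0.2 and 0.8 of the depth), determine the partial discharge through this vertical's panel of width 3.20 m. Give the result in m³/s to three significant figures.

v̄ = (1.549 + 1.017) / 2 = 1.283 m/s
q = v̄ × d × w = 1.283 × 1.29 × 3.20 = 5.296 m³/s

5.30 m³/s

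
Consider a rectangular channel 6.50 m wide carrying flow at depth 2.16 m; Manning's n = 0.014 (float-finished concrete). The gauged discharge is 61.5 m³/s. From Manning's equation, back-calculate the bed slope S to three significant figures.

0.00266

A = b·y = 6.50 × 2.16 = 14.04 m²
P = b + 2y = 6.50 + 2×2.16 = 10.82 m
R = A/P = 14.04/10.82 = 1.298 m
S = (Q·n / (1·A·R^(2/3)))² = (61.5×0.014 / (1×14.04×1.190))² = 0.002657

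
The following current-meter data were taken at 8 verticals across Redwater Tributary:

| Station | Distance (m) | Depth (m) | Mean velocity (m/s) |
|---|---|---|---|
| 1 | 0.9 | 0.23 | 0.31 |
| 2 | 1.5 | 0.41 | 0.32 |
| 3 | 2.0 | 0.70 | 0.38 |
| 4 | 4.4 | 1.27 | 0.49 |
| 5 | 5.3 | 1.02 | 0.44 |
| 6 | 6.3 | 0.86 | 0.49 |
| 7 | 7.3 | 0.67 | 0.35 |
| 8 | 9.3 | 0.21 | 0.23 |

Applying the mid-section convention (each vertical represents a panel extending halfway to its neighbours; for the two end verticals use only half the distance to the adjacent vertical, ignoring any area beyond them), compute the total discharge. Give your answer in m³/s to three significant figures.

2.75 m³/s

w_1 = (1.5 − 0.9)/2 = 0.3 m; q_1 = 0.31 × 0.23 × 0.3 = 0.02139 m³/s
w_2 = (2.0 − 0.9)/2 = 0.55 m; q_2 = 0.32 × 0.41 × 0.55 = 0.07216 m³/s
w_3 = (4.4 − 1.5)/2 = 1.45 m; q_3 = 0.38 × 0.70 × 1.45 = 0.3857 m³/s
w_4 = (5.3 − 2.0)/2 = 1.65 m; q_4 = 0.49 × 1.27 × 1.65 = 1.027 m³/s
w_5 = (6.3 − 4.4)/2 = 0.95 m; q_5 = 0.44 × 1.02 × 0.95 = 0.4264 m³/s
w_6 = (7.3 − 5.3)/2 = 1 m; q_6 = 0.49 × 0.86 × 1 = 0.4214 m³/s
w_7 = (9.3 − 6.3)/2 = 1.5 m; q_7 = 0.35 × 0.67 × 1.5 = 0.3518 m³/s
w_8 = (9.3 − 7.3)/2 = 1 m; q_8 = 0.23 × 0.21 × 1 = 0.04830 m³/s
Q = Σ qᵢ = 2.754 m³/s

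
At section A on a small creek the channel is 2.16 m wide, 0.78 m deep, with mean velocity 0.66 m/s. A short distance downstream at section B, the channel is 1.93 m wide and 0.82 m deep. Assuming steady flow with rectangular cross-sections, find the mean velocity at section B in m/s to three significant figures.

Q = A₁V₁ = (2.16×0.78) × 0.66 = 1.112 m³/s
A₂ = 1.93 × 0.82 = 1.583 m²
V₂ = Q/A₂ = 1.112/1.583 = 0.7026 m/s

0.703 m/s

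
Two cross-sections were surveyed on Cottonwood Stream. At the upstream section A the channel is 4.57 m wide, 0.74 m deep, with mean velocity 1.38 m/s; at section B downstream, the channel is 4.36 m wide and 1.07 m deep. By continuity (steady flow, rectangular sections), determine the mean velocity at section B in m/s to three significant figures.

1.00 m/s

Q = A₁V₁ = (4.57×0.74) × 1.38 = 4.667 m³/s
A₂ = 4.36 × 1.07 = 4.665 m²
V₂ = Q/A₂ = 4.667/4.665 = 1.000 m/s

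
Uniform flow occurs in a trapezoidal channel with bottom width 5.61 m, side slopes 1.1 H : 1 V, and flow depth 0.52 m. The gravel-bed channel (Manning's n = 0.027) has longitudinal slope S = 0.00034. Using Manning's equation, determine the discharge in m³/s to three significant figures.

1.29 m³/s

A = (b + z·y)·y = (5.61 + 1.1×0.52)×0.52 = 3.215 m²
P = b + 2y√(1+z²) = 5.61 + 2×0.52×√(1+1.1²) = 7.156 m
R = A/P = 3.215/7.156 = 0.4492 m
Q = (1/n)·A·R^(2/3)·S^(1/2) = (1/0.027) × 3.215 × 0.4492^(2/3) × 0.00034^(1/2) = 1.288 m³/s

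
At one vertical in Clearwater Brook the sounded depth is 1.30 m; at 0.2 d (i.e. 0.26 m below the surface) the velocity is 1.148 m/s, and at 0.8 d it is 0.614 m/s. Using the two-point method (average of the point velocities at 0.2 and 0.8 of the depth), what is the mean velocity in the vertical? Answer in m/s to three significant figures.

v̄ = (1.148 + 0.614) / 2 = 0.8810 m/s

0.881 m/s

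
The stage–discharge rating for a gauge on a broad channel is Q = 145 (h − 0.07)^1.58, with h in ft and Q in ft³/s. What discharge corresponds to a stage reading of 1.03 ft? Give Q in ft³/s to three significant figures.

Q = 145 × (1.03 − 0.07)^1.58 = 145 × 0.96^1.58 = 135.9 ft³/s

136 ft³/s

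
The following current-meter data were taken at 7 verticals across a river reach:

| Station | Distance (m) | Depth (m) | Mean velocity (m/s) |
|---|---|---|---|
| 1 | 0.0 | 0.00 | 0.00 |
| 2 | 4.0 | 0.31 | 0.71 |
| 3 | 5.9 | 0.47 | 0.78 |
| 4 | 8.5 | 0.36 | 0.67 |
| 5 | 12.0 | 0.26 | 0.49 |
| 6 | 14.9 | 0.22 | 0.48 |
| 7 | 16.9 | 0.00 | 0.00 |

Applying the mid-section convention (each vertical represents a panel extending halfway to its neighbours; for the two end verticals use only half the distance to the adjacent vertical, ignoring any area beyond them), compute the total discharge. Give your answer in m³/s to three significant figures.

2.88 m³/s

w_2 = (5.9 − 0.0)/2 = 2.95 m; q_2 = 0.71 × 0.31 × 2.95 = 0.6493 m³/s
w_3 = (8.5 − 4.0)/2 = 2.25 m; q_3 = 0.78 × 0.47 × 2.25 = 0.8249 m³/s
w_4 = (12.0 − 5.9)/2 = 3.05 m; q_4 = 0.67 × 0.36 × 3.05 = 0.7357 m³/s
w_5 = (14.9 − 8.5)/2 = 3.2 m; q_5 = 0.49 × 0.26 × 3.2 = 0.4077 m³/s
w_6 = (16.9 − 12.0)/2 = 2.45 m; q_6 = 0.48 × 0.22 × 2.45 = 0.2587 m³/s
Stations 1, 7 contribute zero (depth or velocity is 0).
Q = Σ qᵢ = 2.876 m³/s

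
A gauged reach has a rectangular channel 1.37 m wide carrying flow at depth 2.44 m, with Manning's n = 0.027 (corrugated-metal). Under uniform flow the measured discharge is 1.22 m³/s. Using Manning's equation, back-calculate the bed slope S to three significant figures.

0.000224

A = b·y = 1.37 × 2.44 = 3.343 m²
P = b + 2y = 1.37 + 2×2.44 = 6.250 m
R = A/P = 3.343/6.250 = 0.5348 m
S = (Q·n / (1·A·R^(2/3)))² = (1.22×0.027 / (1×3.343×0.6589))² = 0.0002237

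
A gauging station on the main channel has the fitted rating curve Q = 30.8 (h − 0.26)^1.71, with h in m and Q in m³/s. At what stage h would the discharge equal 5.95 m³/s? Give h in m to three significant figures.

h − h₀ = (Q/C)^(1/b) = (5.95/30.8)^(1/1.71) = 0.3823 m
h = 0.26 + 0.3823 = 0.6423 m

0.642 m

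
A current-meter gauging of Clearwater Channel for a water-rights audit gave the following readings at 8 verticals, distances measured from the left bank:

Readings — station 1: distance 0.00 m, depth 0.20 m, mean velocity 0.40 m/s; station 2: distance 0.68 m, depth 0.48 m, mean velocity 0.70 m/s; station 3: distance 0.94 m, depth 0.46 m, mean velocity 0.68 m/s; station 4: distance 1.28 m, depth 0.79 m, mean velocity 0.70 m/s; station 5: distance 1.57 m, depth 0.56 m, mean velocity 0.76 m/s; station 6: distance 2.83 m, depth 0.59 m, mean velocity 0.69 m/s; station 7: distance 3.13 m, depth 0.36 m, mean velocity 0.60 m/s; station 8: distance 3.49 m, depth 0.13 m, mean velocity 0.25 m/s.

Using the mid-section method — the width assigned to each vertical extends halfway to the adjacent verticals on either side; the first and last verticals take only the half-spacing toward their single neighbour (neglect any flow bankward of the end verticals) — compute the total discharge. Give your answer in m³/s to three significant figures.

1.18 m³/s

w_1 = (0.68 − 0.00)/2 = 0.34 m; q_1 = 0.40 × 0.20 × 0.34 = 0.02720 m³/s
w_2 = (0.94 − 0.00)/2 = 0.47 m; q_2 = 0.70 × 0.48 × 0.47 = 0.1579 m³/s
w_3 = (1.28 − 0.68)/2 = 0.3 m; q_3 = 0.68 × 0.46 × 0.3 = 0.09384 m³/s
w_4 = (1.57 − 0.94)/2 = 0.315 m; q_4 = 0.70 × 0.79 × 0.315 = 0.1742 m³/s
w_5 = (2.83 − 1.28)/2 = 0.775 m; q_5 = 0.76 × 0.56 × 0.775 = 0.3298 m³/s
w_6 = (3.13 − 1.57)/2 = 0.78 m; q_6 = 0.69 × 0.59 × 0.78 = 0.3175 m³/s
w_7 = (3.49 − 2.83)/2 = 0.33 m; q_7 = 0.60 × 0.36 × 0.33 = 0.07128 m³/s
w_8 = (3.49 − 3.13)/2 = 0.18 m; q_8 = 0.25 × 0.13 × 0.18 = 0.005850 m³/s
Q = Σ qᵢ = 1.178 m³/s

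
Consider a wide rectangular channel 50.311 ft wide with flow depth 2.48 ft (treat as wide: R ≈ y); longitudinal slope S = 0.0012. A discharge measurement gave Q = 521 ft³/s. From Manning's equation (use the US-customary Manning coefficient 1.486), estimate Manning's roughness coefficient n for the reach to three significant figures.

A = b·y = 50.311 × 2.48 = 124.8 ft²
Wide channel: R ≈ y = 2.48 ft
n = (1.486/Q)·A·R^(2/3)·S^(1/2) = (1.486/521) × 124.8 × 1.832 × 0.03464 = 0.02259

0.0226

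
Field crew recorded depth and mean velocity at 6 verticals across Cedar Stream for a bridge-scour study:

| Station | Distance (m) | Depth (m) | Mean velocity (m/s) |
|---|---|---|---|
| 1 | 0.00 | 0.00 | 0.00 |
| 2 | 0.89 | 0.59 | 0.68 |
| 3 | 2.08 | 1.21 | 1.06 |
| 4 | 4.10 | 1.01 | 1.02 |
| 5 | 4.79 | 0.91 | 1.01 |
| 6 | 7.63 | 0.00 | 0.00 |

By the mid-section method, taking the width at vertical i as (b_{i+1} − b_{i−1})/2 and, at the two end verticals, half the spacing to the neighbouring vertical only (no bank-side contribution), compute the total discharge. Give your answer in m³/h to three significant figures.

w_2 = (2.08 − 0.00)/2 = 1.04 m; q_2 = 0.68 × 0.59 × 1.04 = 0.4172 m³/s
w_3 = (4.10 − 0.89)/2 = 1.605 m; q_3 = 1.06 × 1.21 × 1.605 = 2.059 m³/s
w_4 = (4.79 − 2.08)/2 = 1.355 m; q_4 = 1.02 × 1.01 × 1.355 = 1.396 m³/s
w_5 = (7.63 − 4.10)/2 = 1.765 m; q_5 = 1.01 × 0.91 × 1.765 = 1.622 m³/s
Stations 1, 6 contribute zero (depth or velocity is 0).
Q = Σ qᵢ = 5.494 m³/s
= 5.494 × 3600 = 19780 m³/h

19800 m³/h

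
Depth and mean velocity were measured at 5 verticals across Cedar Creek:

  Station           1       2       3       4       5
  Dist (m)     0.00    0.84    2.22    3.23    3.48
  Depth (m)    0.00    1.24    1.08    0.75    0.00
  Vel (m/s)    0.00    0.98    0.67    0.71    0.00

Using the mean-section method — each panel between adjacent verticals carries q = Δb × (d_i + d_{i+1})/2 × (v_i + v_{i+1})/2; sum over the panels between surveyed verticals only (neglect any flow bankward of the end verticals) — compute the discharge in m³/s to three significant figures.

Panel 1-2: Δb = 0.84 m, d̄ = (0.00+1.24)/2 = 0.62, v̄ = (0.00+0.98)/2 = 0.49 → q = 0.84×0.62×0.49 = 0.2552 m³/s
Panel 2-3: Δb = 1.38 m, d̄ = (1.24+1.08)/2 = 1.16, v̄ = (0.98+0.67)/2 = 0.825 → q = 1.38×1.16×0.825 = 1.321 m³/s
Panel 3-4: Δb = 1.01 m, d̄ = (1.08+0.75)/2 = 0.915, v̄ = (0.67+0.71)/2 = 0.69 → q = 1.01×0.915×0.69 = 0.6377 m³/s
Panel 4-5: Δb = 0.25 m, d̄ = (0.75+0.00)/2 = 0.375, v̄ = (0.71+0.00)/2 = 0.355 → q = 0.25×0.375×0.355 = 0.03328 m³/s
Q = Σ q = 2.247 m³/s

2.25 m³/s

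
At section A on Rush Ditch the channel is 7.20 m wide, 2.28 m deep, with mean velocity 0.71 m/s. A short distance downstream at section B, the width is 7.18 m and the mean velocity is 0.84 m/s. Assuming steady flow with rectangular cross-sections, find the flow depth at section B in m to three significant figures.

1.93 m

Q = A₁V₁ = (7.20×2.28) × 0.71 = 11.66 m³/s
d₂ = Q/(b₂ V₂) = 11.66/(7.18×0.84) = 1.933 m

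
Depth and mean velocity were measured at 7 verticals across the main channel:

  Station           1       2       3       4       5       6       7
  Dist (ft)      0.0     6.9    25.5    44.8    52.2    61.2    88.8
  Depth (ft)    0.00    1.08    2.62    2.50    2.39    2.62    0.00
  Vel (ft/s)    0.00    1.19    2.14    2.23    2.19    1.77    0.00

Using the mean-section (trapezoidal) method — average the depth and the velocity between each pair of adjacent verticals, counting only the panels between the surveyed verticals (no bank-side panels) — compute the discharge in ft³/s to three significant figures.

Panel 1-2: Δb = 6.9 ft, d̄ = (0.00+1.08)/2 = 0.54, v̄ = (0.00+1.19)/2 = 0.595 → q = 6.9×0.54×0.595 = 2.217 ft³/s
Panel 2-3: Δb = 18.6 ft, d̄ = (1.08+2.62)/2 = 1.85, v̄ = (1.19+2.14)/2 = 1.665 → q = 18.6×1.85×1.665 = 57.29 ft³/s
Panel 3-4: Δb = 19.3 ft, d̄ = (2.62+2.50)/2 = 2.56, v̄ = (2.14+2.23)/2 = 2.185 → q = 19.3×2.56×2.185 = 108.0 ft³/s
Panel 4-5: Δb = 7.4 ft, d̄ = (2.50+2.39)/2 = 2.445, v̄ = (2.23+2.19)/2 = 2.21 → q = 7.4×2.445×2.21 = 39.99 ft³/s
Panel 5-6: Δb = 9 ft, d̄ = (2.39+2.62)/2 = 2.505, v̄ = (2.19+1.77)/2 = 1.98 → q = 9×2.505×1.98 = 44.64 ft³/s
Panel 6-7: Δb = 27.6 ft, d̄ = (2.62+0.00)/2 = 1.31, v̄ = (1.77+0.00)/2 = 0.885 → q = 27.6×1.31×0.885 = 32.00 ft³/s
Q = Σ q = 284.1 ft³/s

284 ft³/s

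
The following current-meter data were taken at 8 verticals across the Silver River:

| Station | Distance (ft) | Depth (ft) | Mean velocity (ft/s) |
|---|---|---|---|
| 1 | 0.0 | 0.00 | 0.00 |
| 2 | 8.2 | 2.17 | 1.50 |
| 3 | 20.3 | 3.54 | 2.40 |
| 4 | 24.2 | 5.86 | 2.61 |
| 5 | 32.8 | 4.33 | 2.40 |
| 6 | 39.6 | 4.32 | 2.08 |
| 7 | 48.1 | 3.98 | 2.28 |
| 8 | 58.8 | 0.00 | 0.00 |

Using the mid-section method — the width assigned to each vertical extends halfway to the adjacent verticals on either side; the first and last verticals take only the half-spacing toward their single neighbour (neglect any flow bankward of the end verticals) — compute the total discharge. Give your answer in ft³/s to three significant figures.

w_2 = (20.3 − 0.0)/2 = 10.15 ft; q_2 = 1.50 × 2.17 × 10.15 = 33.04 ft³/s
w_3 = (24.2 − 8.2)/2 = 8 ft; q_3 = 2.40 × 3.54 × 8 = 67.97 ft³/s
w_4 = (32.8 − 20.3)/2 = 6.25 ft; q_4 = 2.61 × 5.86 × 6.25 = 95.59 ft³/s
w_5 = (39.6 − 24.2)/2 = 7.7 ft; q_5 = 2.40 × 4.33 × 7.7 = 80.02 ft³/s
w_6 = (48.1 − 32.8)/2 = 7.65 ft; q_6 = 2.08 × 4.32 × 7.65 = 68.74 ft³/s
w_7 = (58.8 − 39.6)/2 = 9.6 ft; q_7 = 2.28 × 3.98 × 9.6 = 87.11 ft³/s
Stations 1, 8 contribute zero (depth or velocity is 0).
Q = Σ qᵢ = 432.5 ft³/s

432 ft³/s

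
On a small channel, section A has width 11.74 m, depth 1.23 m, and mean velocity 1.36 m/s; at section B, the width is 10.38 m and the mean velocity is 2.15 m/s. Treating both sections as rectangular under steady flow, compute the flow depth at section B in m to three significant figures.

0.880 m

Q = A₁V₁ = (11.74×1.23) × 1.36 = 19.64 m³/s
d₂ = Q/(b₂ V₂) = 19.64/(10.38×2.15) = 0.8800 m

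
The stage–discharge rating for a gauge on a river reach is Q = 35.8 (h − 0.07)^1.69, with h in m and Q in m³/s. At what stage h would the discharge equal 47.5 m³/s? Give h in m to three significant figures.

1.25 m

h − h₀ = (Q/C)^(1/b) = (47.5/35.8)^(1/1.69) = 1.182 m
h = 0.07 + 1.182 = 1.252 m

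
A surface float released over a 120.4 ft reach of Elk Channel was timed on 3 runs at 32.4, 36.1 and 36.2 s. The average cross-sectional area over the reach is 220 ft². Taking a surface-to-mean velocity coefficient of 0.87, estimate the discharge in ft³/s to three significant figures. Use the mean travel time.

t̄ = (32.4 + 36.1 + 36.2) / 3 = 34.9 s
v_surface = L / t̄ = 120.4 / 34.9 = 3.450 ft/s
v_mean = 0.87 × 3.450 = 3.001 ft/s
Q = A × v_mean = 220 × 3.001 = 660.3 ft³/s

660 ft³/s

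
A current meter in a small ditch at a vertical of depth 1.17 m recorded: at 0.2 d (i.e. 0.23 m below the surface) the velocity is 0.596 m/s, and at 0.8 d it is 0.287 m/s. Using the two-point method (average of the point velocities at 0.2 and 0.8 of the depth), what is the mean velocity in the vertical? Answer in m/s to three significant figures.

v̄ = (0.596 + 0.287) / 2 = 0.4415 m/s

0.442 m/s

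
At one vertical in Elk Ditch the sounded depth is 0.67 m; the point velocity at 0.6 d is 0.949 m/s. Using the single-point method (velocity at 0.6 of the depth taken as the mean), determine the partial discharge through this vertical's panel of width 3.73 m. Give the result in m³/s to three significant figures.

2.37 m³/s

v̄ = v₀.₆ = 0.949 m/s
q = v̄ × d × w = 0.9490 × 0.67 × 3.73 = 2.372 m³/s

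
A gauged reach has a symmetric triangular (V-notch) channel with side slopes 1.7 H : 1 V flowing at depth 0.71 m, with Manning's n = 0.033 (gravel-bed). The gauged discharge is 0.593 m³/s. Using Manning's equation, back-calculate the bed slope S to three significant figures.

A = z·y² = 1.7×0.71² = 0.8570 m²
P = 2y√(1+z²) = 2×0.71×√(1+1.7²) = 2.801 m
R = A/P = 0.8570/2.801 = 0.3060 m
S = (Q·n / (1·A·R^(2/3)))² = (0.593×0.033 / (1×0.8570×0.4541))² = 0.002529

0.00253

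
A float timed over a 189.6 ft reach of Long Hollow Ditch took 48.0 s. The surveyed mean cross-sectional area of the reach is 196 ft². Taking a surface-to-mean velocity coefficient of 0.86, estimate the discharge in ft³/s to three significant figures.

666 ft³/s

v_surface = L / t̄ = 189.6 / 48 = 3.950 ft/s
v_mean = 0.86 × 3.950 = 3.397 ft/s
Q = A × v_mean = 196 × 3.397 = 665.8 ft³/s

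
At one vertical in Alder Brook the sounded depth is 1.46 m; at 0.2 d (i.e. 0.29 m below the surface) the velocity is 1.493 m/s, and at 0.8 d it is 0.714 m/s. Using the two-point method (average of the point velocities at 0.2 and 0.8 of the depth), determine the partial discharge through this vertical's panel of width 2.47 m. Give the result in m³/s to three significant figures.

v̄ = (1.493 + 0.714) / 2 = 1.104 m/s
q = v̄ × d × w = 1.104 × 1.46 × 2.47 = 3.979 m³/s

3.98 m³/s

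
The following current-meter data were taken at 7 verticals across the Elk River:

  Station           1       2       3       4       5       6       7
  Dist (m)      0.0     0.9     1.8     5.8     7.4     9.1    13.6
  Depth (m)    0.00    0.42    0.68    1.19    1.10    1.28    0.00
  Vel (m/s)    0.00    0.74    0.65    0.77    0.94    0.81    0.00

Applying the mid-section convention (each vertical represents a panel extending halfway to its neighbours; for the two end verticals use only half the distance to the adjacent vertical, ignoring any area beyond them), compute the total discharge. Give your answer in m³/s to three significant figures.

w_2 = (1.8 − 0.0)/2 = 0.9 m; q_2 = 0.74 × 0.42 × 0.9 = 0.2797 m³/s
w_3 = (5.8 − 0.9)/2 = 2.45 m; q_3 = 0.65 × 0.68 × 2.45 = 1.083 m³/s
w_4 = (7.4 − 1.8)/2 = 2.8 m; q_4 = 0.77 × 1.19 × 2.8 = 2.566 m³/s
w_5 = (9.1 − 5.8)/2 = 1.65 m; q_5 = 0.94 × 1.10 × 1.65 = 1.706 m³/s
w_6 = (13.6 − 7.4)/2 = 3.1 m; q_6 = 0.81 × 1.28 × 3.1 = 3.214 m³/s
Stations 1, 7 contribute zero (depth or velocity is 0).
Q = Σ qᵢ = 8.848 m³/s

8.85 m³/s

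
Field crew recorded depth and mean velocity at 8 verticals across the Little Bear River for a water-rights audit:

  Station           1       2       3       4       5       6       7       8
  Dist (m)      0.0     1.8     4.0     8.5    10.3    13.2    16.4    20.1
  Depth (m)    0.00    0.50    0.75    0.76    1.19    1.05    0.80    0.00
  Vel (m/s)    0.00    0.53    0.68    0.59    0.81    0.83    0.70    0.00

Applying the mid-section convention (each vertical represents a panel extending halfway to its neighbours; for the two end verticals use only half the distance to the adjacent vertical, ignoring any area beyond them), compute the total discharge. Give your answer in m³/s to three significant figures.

w_2 = (4.0 − 0.0)/2 = 2 m; q_2 = 0.53 × 0.50 × 2 = 0.5300 m³/s
w_3 = (8.5 − 1.8)/2 = 3.35 m; q_3 = 0.68 × 0.75 × 3.35 = 1.709 m³/s
w_4 = (10.3 − 4.0)/2 = 3.15 m; q_4 = 0.59 × 0.76 × 3.15 = 1.412 m³/s
w_5 = (13.2 − 8.5)/2 = 2.35 m; q_5 = 0.81 × 1.19 × 2.35 = 2.265 m³/s
w_6 = (16.4 − 10.3)/2 = 3.05 m; q_6 = 0.83 × 1.05 × 3.05 = 2.658 m³/s
w_7 = (20.1 − 13.2)/2 = 3.45 m; q_7 = 0.70 × 0.80 × 3.45 = 1.932 m³/s
Stations 1, 8 contribute zero (depth or velocity is 0).
Q = Σ qᵢ = 10.51 m³/s

10.5 m³/s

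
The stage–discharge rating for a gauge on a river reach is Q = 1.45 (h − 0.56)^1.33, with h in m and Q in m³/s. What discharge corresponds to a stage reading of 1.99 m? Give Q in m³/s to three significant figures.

Q = 1.45 × (1.99 − 0.56)^1.33 = 1.45 × 1.43^1.33 = 2.333 m³/s

2.33 m³/s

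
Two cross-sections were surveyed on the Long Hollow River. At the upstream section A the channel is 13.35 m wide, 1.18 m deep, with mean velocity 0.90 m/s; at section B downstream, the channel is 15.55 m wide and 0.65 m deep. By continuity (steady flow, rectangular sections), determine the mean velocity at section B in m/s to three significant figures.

Q = A₁V₁ = (13.35×1.18) × 0.90 = 14.18 m³/s
A₂ = 15.55 × 0.65 = 10.11 m²
V₂ = Q/A₂ = 14.18/10.11 = 1.403 m/s

1.40 m/s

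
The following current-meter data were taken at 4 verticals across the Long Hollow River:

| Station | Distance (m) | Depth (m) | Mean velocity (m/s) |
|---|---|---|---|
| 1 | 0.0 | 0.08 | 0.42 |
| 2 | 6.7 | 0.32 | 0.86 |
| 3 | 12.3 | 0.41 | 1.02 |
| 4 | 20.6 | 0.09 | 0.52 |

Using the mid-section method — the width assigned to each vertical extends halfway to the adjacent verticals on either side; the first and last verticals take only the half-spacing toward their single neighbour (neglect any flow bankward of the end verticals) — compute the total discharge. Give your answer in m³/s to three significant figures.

4.91 m³/s

w_1 = (6.7 − 0.0)/2 = 3.35 m; q_1 = 0.42 × 0.08 × 3.35 = 0.1126 m³/s
w_2 = (12.3 − 0.0)/2 = 6.15 m; q_2 = 0.86 × 0.32 × 6.15 = 1.692 m³/s
w_3 = (20.6 − 6.7)/2 = 6.95 m; q_3 = 1.02 × 0.41 × 6.95 = 2.906 m³/s
w_4 = (20.6 − 12.3)/2 = 4.15 m; q_4 = 0.52 × 0.09 × 4.15 = 0.1942 m³/s
Q = Σ qᵢ = 4.906 m³/s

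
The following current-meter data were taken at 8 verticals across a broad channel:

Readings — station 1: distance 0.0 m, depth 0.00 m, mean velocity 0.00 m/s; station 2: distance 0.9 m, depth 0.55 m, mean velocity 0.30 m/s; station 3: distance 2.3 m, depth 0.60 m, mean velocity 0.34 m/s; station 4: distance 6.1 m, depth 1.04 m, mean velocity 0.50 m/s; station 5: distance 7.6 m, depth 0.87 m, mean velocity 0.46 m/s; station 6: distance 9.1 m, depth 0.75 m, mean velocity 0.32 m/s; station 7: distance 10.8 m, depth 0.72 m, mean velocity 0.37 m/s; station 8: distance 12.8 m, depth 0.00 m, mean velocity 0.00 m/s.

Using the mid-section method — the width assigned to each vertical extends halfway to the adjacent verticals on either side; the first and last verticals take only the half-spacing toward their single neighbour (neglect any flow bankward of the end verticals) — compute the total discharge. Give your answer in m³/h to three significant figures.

12900 m³/h

w_2 = (2.3 − 0.0)/2 = 1.15 m; q_2 = 0.30 × 0.55 × 1.15 = 0.1898 m³/s
w_3 = (6.1 − 0.9)/2 = 2.6 m; q_3 = 0.34 × 0.60 × 2.6 = 0.5304 m³/s
w_4 = (7.6 − 2.3)/2 = 2.65 m; q_4 = 0.50 × 1.04 × 2.65 = 1.378 m³/s
w_5 = (9.1 − 6.1)/2 = 1.5 m; q_5 = 0.46 × 0.87 × 1.5 = 0.6003 m³/s
w_6 = (10.8 − 7.6)/2 = 1.6 m; q_6 = 0.32 × 0.75 × 1.6 = 0.3840 m³/s
w_7 = (12.8 − 9.1)/2 = 1.85 m; q_7 = 0.37 × 0.72 × 1.85 = 0.4928 m³/s
Stations 1, 8 contribute zero (depth or velocity is 0).
Q = Σ qᵢ = 3.575 m³/s
= 3.575 × 3600 = 12870 m³/h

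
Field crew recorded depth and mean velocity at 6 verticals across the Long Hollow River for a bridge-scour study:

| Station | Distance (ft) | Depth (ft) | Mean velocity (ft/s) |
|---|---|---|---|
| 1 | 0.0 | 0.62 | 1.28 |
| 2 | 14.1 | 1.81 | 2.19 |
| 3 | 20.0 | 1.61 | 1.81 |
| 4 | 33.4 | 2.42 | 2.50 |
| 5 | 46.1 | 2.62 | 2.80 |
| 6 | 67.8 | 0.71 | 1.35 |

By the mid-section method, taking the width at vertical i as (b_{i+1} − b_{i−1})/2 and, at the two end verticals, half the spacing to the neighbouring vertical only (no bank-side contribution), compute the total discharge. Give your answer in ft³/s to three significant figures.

w_1 = (14.1 − 0.0)/2 = 7.05 ft; q_1 = 1.28 × 0.62 × 7.05 = 5.595 ft³/s
w_2 = (20.0 − 0.0)/2 = 10 ft; q_2 = 2.19 × 1.81 × 10 = 39.64 ft³/s
w_3 = (33.4 − 14.1)/2 = 9.65 ft; q_3 = 1.81 × 1.61 × 9.65 = 28.12 ft³/s
w_4 = (46.1 − 20.0)/2 = 13.05 ft; q_4 = 2.50 × 2.42 × 13.05 = 78.95 ft³/s
w_5 = (67.8 − 33.4)/2 = 17.2 ft; q_5 = 2.80 × 2.62 × 17.2 = 126.2 ft³/s
w_6 = (67.8 − 46.1)/2 = 10.85 ft; q_6 = 1.35 × 0.71 × 10.85 = 10.40 ft³/s
Q = Σ qᵢ = 288.9 ft³/s

289 ft³/s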